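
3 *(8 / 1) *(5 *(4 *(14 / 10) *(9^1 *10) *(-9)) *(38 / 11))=-20684160 / 11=-1880378.18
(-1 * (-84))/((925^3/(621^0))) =84/791453125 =0.00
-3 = -3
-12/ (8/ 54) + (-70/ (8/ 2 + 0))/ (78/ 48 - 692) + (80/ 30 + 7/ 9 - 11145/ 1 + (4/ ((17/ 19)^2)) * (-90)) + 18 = -7972219867/ 684063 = -11654.22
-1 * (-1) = 1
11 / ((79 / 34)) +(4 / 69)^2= 1781878 / 376119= 4.74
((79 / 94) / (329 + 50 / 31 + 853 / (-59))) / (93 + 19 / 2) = 144491 / 5571419480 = 0.00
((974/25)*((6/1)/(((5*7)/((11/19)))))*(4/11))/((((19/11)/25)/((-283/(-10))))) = 36384744/63175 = 575.94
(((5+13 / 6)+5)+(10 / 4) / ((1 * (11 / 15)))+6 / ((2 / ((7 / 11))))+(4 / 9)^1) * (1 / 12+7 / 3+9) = 243175 / 1188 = 204.69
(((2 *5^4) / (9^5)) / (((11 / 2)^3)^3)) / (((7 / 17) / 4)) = 0.00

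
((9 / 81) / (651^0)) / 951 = 1 / 8559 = 0.00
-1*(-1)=1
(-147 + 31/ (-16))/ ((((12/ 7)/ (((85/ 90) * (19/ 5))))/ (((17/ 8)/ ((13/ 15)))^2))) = -7785606535/ 4153344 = -1874.54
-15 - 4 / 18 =-137 / 9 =-15.22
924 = 924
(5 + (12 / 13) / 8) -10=-127 / 26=-4.88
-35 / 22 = -1.59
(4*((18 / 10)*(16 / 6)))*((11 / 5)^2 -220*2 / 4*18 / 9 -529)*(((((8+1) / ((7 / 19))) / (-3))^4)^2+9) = -39802156879620227328 / 144120025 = -276173674543.98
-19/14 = -1.36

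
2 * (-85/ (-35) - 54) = -722/ 7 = -103.14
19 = 19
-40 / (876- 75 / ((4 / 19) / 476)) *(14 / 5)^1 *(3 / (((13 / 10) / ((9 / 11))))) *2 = 20160 / 8041319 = 0.00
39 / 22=1.77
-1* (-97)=97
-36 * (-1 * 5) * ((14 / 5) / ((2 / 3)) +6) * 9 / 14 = 8262 / 7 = 1180.29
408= 408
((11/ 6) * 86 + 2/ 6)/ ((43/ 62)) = 9796/ 43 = 227.81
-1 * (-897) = 897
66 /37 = 1.78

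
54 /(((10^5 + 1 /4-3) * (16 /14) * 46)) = 0.00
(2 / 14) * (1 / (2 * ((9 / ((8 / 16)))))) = 1 / 252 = 0.00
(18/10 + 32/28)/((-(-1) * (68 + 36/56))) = 206/4805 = 0.04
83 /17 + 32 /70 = 3177 /595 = 5.34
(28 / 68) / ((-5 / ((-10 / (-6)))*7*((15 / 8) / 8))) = -64 / 765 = -0.08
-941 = -941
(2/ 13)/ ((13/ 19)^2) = 722/ 2197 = 0.33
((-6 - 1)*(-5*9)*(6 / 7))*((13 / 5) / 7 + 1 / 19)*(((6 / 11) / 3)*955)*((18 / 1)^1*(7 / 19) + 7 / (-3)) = 339330600 / 3971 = 85452.18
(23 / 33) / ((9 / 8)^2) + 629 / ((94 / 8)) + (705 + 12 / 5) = 478329107 / 628155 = 761.48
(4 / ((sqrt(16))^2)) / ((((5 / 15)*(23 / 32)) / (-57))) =-1368 / 23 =-59.48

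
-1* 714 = -714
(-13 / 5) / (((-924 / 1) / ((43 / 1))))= 559 / 4620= 0.12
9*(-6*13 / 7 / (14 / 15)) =-5265 / 49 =-107.45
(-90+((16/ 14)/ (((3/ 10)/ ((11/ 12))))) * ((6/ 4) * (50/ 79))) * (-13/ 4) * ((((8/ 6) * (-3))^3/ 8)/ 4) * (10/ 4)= -4673825/ 3318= -1408.63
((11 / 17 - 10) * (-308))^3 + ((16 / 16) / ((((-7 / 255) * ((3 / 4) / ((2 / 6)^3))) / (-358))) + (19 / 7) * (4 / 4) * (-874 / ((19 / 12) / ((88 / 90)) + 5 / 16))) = 110987819797295968 / 4642785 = 23905440333.18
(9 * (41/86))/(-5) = -369/430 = -0.86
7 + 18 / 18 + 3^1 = 11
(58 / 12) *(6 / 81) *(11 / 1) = 319 / 81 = 3.94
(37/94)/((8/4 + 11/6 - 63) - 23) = -111/23171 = -0.00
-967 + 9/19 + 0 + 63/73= -1339375/1387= -965.66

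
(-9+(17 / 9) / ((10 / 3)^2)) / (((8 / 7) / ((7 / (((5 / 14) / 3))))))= -908607 / 2000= -454.30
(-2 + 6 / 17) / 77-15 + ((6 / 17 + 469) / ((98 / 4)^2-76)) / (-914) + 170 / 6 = 13.31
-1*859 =-859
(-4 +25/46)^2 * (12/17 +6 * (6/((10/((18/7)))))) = 37466442/314755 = 119.03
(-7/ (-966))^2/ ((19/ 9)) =1/ 40204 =0.00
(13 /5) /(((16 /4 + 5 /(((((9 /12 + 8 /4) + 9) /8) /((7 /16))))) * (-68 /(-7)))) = 4277 /87720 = 0.05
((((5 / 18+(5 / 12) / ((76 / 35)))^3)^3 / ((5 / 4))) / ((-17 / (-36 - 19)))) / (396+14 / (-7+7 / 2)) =0.00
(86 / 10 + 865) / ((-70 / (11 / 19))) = -3432 / 475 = -7.23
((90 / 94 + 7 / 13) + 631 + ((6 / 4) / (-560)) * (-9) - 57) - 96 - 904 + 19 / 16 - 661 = -742003033 / 684320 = -1084.29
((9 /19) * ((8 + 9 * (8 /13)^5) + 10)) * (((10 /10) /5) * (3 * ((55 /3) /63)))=1.55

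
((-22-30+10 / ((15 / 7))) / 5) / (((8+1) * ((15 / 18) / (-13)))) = 3692 / 225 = 16.41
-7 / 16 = -0.44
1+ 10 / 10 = 2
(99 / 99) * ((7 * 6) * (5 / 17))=210 / 17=12.35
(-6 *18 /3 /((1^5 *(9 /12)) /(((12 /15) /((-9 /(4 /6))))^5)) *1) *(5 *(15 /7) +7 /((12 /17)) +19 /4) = 279445504 /313882340625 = 0.00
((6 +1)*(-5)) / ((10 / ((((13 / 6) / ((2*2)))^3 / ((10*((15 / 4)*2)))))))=-15379 / 2073600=-0.01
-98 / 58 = -49 / 29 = -1.69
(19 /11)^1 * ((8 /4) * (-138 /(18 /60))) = -1589.09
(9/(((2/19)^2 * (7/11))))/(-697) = -35739/19516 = -1.83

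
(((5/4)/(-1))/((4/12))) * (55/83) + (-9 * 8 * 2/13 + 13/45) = -2577877/194220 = -13.27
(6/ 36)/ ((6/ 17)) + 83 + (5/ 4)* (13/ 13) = 1525/ 18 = 84.72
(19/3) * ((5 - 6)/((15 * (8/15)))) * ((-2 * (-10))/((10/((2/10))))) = -19/60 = -0.32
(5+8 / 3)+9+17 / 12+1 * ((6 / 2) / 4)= 113 / 6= 18.83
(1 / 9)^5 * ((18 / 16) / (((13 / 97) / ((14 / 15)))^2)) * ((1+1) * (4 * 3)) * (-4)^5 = -1888423936 / 83160675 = -22.71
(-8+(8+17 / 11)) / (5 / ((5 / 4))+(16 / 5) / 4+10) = 85 / 814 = 0.10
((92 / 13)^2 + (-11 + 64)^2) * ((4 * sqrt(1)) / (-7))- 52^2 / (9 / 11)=-52581812 / 10647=-4938.65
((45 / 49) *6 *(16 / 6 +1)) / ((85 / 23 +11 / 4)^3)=770901120 / 10217864993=0.08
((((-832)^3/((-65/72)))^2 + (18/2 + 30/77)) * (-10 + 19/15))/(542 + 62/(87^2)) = -258939030334848225783339339/39486177500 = -6557713274090616.29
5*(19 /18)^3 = 5.88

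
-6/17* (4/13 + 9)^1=-726/221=-3.29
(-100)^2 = 10000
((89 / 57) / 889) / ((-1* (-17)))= 89 / 861441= 0.00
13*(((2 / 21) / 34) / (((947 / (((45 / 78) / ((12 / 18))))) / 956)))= 3585 / 112693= 0.03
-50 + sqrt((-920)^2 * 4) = 1790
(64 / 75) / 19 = 64 / 1425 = 0.04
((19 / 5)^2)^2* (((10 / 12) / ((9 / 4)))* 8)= 2085136 / 3375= 617.82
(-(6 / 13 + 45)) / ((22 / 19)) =-11229 / 286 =-39.26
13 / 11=1.18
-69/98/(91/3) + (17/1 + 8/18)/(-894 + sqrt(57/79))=-1472886731/34474214502- 157 * sqrt(4503)/568256283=-0.04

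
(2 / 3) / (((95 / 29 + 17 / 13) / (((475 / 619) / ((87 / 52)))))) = 80275 / 1203336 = 0.07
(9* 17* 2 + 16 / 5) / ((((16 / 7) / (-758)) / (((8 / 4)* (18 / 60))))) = -6152307 / 100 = -61523.07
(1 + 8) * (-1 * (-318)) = 2862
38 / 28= 19 / 14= 1.36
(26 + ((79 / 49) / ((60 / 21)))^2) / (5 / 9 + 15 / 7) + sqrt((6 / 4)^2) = 11.25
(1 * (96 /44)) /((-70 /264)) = -288 /35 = -8.23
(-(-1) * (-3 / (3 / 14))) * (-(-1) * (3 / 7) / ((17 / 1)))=-6 / 17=-0.35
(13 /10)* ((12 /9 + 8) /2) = 91 /15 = 6.07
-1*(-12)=12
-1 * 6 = -6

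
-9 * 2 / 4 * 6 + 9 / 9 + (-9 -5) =-40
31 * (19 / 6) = 589 / 6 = 98.17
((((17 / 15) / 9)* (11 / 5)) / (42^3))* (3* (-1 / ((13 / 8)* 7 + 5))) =-187 / 272967975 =-0.00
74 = 74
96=96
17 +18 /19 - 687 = -12712 /19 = -669.05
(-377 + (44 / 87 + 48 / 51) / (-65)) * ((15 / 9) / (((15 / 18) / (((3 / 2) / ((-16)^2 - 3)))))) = -7249007 / 1621477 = -4.47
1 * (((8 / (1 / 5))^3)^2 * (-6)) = -24576000000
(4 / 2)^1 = 2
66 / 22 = 3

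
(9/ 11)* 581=5229/ 11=475.36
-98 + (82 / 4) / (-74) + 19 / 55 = -797163 / 8140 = -97.93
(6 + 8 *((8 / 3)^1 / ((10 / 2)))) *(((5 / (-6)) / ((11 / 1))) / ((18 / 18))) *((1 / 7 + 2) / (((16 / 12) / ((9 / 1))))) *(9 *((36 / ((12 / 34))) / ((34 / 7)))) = -8505 / 4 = -2126.25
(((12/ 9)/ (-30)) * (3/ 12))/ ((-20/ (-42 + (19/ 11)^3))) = -49043/ 2395800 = -0.02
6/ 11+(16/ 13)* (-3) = -450/ 143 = -3.15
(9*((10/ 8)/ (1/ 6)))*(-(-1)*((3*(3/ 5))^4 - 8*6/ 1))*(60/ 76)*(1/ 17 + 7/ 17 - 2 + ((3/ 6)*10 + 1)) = -3797118/ 425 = -8934.40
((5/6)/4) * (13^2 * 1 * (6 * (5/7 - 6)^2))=1156805/196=5902.07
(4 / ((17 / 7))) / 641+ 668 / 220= 1821339 / 599335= 3.04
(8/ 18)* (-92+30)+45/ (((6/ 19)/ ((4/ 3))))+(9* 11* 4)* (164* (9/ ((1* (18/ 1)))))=293710/ 9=32634.44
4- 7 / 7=3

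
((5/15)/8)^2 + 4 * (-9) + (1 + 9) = -14975/576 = -26.00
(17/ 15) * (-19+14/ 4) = -527/ 30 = -17.57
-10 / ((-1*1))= 10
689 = 689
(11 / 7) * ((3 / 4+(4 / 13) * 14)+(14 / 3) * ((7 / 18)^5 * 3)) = 700138835 / 85975344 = 8.14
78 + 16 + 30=124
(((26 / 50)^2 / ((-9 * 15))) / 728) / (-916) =13 / 4328100000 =0.00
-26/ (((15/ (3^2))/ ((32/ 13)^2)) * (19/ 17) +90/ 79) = -107268096/ 5968505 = -17.97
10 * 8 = 80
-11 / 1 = -11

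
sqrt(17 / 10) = sqrt(170) / 10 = 1.30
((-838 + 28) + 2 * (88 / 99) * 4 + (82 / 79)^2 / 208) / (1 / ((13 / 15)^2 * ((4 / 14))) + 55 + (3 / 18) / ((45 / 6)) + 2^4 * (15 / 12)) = -152428451695 / 15127722166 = -10.08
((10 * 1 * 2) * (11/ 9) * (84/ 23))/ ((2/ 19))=58520/ 69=848.12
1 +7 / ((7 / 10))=11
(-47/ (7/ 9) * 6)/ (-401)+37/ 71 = 284057/ 199297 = 1.43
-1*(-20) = 20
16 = 16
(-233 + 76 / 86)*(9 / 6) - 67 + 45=-31835 / 86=-370.17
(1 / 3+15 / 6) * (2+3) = 85 / 6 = 14.17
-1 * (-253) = 253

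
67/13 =5.15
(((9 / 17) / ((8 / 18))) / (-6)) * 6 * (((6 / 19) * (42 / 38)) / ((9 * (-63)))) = 9 / 12274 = 0.00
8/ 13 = 0.62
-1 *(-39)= 39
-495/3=-165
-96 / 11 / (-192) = 1 / 22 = 0.05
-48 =-48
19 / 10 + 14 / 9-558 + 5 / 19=-947821 / 1710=-554.28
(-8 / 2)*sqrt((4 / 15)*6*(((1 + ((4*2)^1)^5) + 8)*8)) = -32*sqrt(163885) / 5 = -2590.89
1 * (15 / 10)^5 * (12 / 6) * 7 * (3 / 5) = 63.79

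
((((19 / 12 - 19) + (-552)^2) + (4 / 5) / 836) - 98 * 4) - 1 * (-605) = 3823440787 / 12540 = 304899.58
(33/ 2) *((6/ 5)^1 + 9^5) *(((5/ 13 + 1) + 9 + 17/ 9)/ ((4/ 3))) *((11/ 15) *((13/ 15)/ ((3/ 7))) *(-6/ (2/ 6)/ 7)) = -4275136063/ 125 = -34201088.50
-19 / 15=-1.27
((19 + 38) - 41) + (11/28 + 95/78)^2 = 18.59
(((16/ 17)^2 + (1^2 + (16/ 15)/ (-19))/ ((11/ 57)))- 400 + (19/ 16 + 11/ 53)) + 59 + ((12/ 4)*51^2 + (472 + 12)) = 107200484153/ 13478960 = 7953.17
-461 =-461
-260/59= -4.41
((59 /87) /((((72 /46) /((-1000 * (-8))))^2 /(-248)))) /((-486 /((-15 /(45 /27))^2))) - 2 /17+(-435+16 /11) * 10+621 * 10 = 2894890082301038 /3953367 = 732259383.53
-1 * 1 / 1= -1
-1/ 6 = -0.17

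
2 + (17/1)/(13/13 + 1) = 10.50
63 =63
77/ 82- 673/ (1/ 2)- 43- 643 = -166547/ 82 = -2031.06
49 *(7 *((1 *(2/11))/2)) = 343/11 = 31.18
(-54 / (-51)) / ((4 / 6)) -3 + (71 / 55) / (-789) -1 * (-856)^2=-540551380927 / 737715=-732737.41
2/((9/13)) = 26/9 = 2.89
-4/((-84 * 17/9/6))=18/119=0.15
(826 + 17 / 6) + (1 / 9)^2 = 134273 / 162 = 828.85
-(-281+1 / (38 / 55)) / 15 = 3541 / 190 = 18.64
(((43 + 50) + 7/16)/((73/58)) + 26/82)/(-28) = -255021/95776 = -2.66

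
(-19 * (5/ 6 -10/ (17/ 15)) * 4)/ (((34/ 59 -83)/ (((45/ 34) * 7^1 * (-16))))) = 511624400/ 468469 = 1092.12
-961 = -961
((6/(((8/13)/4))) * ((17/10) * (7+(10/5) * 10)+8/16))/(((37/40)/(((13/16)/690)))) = 9802/4255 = 2.30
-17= -17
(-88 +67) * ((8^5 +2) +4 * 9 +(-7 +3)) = -688842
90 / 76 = 45 / 38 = 1.18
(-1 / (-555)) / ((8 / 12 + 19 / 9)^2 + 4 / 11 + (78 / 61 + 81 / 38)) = 688446 / 4390167845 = 0.00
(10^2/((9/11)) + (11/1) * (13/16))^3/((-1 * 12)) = -6737347390103/35831808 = -188027.00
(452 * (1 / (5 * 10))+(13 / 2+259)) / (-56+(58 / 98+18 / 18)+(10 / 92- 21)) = -15470329 / 4243125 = -3.65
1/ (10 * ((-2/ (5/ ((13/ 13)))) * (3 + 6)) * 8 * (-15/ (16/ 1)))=1/ 270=0.00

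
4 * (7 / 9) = 3.11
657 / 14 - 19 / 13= 8275 / 182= 45.47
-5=-5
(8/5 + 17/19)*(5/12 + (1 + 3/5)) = 9559/1900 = 5.03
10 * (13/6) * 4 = 260/3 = 86.67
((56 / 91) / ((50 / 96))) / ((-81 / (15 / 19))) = -128 / 11115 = -0.01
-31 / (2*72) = -31 / 144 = -0.22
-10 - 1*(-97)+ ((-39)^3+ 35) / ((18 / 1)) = -28859 / 9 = -3206.56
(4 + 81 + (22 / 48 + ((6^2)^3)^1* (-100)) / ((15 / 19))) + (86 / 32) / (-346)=-1472218093307 / 249120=-5909674.43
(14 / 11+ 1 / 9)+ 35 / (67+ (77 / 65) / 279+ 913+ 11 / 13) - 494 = -867426576443 / 1760984478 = -492.58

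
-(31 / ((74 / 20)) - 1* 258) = 9236 / 37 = 249.62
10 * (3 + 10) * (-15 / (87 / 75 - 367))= 24375 / 4573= 5.33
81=81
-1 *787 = -787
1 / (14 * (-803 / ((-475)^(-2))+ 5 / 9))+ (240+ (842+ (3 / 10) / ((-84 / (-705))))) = 49515368020337 / 45656572360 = 1084.52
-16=-16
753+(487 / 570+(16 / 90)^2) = 58011527 / 76950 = 753.89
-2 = -2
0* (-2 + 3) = 0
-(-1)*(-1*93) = -93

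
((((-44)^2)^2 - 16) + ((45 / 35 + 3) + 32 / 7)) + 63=3748151.86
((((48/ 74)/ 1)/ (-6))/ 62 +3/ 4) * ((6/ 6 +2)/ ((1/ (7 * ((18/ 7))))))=92691/ 2294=40.41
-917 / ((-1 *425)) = 917 / 425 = 2.16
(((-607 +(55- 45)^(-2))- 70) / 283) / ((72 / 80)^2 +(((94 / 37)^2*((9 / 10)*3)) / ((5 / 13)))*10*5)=-0.00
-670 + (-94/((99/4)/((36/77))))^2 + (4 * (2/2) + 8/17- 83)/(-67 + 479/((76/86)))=-4449763181476/6671186291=-667.01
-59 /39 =-1.51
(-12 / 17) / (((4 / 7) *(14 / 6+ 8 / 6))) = -0.34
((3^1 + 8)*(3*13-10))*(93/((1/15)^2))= 6675075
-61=-61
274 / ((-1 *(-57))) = 274 / 57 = 4.81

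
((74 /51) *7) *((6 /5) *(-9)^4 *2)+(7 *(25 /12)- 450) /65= 2120636327 /13260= 159927.32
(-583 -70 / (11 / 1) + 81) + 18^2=-2028 / 11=-184.36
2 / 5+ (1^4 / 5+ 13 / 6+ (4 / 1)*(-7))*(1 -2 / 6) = -751 / 45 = -16.69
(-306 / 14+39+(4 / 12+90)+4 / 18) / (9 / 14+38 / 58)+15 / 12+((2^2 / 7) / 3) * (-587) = -3663907 / 132804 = -27.59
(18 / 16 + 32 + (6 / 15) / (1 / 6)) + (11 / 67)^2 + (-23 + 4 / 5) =2397477 / 179560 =13.35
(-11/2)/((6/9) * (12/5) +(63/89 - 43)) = 4895/36216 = 0.14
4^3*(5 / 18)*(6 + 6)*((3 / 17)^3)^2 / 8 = 19440 / 24137569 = 0.00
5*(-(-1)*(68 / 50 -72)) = -1766 / 5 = -353.20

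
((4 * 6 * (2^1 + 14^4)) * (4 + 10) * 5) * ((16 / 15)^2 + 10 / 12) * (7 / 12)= 1113174356 / 15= 74211623.73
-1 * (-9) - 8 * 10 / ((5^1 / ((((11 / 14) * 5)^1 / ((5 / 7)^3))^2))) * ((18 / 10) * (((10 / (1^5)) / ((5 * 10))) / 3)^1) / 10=-1040001 / 78125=-13.31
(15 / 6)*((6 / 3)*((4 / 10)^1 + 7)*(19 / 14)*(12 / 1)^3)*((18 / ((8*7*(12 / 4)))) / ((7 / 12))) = 15937.40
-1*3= -3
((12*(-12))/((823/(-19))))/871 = 0.00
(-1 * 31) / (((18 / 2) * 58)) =-31 / 522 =-0.06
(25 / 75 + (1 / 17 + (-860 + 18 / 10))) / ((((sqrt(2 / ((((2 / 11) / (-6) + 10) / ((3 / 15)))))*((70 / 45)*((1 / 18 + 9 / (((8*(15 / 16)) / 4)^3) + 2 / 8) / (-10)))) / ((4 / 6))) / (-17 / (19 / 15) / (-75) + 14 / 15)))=6934089700*sqrt(108570) / 187005049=12217.74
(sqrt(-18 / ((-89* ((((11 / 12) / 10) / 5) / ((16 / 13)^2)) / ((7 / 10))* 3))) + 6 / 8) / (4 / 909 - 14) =-43632* sqrt(68530) / 80956447 - 2727 / 50888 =-0.19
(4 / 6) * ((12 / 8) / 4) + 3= 13 / 4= 3.25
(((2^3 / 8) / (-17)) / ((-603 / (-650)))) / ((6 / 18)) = -650 / 3417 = -0.19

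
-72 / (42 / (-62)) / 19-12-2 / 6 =-2689 / 399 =-6.74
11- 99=-88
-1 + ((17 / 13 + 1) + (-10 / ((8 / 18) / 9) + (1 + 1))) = -5179 / 26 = -199.19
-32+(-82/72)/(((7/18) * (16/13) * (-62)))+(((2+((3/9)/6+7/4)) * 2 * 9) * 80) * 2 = 151768597/13888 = 10928.04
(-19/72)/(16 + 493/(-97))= -1843/76248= -0.02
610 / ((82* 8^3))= 305 / 20992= 0.01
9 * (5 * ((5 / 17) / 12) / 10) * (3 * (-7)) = -315 / 136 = -2.32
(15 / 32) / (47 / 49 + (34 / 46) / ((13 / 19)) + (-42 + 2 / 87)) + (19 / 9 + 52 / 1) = 793145344933 / 14660896896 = 54.10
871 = 871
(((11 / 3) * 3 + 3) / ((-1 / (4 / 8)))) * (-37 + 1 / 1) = 252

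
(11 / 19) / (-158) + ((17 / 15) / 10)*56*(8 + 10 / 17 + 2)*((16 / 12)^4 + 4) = 39001687 / 81054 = 481.18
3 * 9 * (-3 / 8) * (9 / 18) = -81 / 16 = -5.06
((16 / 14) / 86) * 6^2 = 144 / 301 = 0.48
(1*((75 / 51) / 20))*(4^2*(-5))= -100 / 17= -5.88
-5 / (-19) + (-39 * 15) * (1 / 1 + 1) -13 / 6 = -1171.90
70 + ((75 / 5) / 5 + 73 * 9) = 730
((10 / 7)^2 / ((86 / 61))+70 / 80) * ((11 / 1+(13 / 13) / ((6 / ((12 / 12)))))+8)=4502135 / 101136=44.52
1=1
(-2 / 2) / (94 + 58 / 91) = -91 / 8612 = -0.01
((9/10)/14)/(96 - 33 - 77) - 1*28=-54889/1960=-28.00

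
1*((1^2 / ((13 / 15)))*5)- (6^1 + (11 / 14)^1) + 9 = 1453 / 182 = 7.98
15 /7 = 2.14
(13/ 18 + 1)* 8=124/ 9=13.78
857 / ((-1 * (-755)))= 857 / 755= 1.14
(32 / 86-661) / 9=-9469 / 129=-73.40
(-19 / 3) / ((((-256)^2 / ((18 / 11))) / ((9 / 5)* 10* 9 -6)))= -2223 / 90112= -0.02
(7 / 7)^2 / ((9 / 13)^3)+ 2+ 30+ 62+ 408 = 368155 / 729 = 505.01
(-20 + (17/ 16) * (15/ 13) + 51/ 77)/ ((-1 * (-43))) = -290077/ 688688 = -0.42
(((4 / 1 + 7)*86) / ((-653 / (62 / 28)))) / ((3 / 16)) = -234608 / 13713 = -17.11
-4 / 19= -0.21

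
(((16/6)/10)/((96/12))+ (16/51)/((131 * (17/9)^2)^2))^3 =0.00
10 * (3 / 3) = 10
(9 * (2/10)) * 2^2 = 36/5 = 7.20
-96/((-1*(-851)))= -96/851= -0.11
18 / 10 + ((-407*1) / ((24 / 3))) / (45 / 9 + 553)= 38141 / 22320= 1.71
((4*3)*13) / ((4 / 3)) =117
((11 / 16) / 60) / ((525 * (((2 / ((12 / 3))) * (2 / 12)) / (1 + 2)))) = 11 / 14000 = 0.00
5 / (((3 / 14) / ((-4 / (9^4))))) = -280 / 19683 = -0.01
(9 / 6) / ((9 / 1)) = 0.17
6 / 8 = 3 / 4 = 0.75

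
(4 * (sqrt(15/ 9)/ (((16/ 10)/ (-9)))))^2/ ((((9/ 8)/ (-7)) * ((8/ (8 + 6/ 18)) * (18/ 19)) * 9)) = -415625/ 648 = -641.40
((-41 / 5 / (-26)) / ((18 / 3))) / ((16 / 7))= 0.02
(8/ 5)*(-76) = -608/ 5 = -121.60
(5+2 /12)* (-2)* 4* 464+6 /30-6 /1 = -287767 /15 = -19184.47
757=757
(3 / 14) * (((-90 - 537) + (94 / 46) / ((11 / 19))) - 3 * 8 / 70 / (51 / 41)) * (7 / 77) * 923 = -129998460969 / 11591195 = -11215.28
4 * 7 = 28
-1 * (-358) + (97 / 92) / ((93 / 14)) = 1532203 / 4278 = 358.16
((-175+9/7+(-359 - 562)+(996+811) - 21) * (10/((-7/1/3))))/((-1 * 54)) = 8065/147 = 54.86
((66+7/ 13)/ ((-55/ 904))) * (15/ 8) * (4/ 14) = -585.88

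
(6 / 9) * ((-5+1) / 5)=-8 / 15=-0.53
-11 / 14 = -0.79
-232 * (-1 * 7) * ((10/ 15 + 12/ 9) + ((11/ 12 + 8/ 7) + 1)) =24650/ 3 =8216.67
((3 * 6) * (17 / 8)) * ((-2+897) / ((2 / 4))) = 136935 / 2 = 68467.50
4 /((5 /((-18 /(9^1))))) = -1.60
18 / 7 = 2.57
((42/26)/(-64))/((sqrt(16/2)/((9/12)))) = -0.01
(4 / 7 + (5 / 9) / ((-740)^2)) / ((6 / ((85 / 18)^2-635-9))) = -794187442337 / 13413133440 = -59.21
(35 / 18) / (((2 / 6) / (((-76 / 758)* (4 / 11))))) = -2660 / 12507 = -0.21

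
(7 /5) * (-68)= -476 /5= -95.20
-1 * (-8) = 8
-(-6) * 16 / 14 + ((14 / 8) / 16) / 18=55345 / 8064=6.86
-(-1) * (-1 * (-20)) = 20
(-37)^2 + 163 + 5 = 1537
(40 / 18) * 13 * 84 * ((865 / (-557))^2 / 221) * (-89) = -37291534000 / 15822699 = -2356.84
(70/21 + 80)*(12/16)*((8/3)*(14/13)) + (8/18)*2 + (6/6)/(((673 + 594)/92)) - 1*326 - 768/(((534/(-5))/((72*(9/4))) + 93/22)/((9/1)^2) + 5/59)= -127334863912742/20845516419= -6108.50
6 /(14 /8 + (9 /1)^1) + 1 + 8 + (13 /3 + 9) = 2953 /129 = 22.89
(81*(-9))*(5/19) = -3645/19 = -191.84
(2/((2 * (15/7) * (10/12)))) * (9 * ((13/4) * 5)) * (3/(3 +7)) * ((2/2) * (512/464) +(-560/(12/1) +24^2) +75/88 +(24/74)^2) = 912296719971/69873760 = 13056.36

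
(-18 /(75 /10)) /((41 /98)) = -1176 /205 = -5.74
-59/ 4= -14.75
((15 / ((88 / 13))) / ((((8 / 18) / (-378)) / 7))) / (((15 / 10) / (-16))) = 1547910 / 11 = 140719.09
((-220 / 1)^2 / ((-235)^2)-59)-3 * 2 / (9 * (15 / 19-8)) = -52686403 / 907899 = -58.03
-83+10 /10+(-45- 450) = -577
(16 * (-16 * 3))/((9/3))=-256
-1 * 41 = -41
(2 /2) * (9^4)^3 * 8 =2259436291848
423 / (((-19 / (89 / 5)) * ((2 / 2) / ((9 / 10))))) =-338823 / 950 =-356.66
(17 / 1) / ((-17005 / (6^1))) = -0.01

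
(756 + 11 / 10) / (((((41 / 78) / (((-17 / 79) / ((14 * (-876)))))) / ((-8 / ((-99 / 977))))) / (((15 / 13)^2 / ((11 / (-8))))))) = -1.93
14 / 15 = 0.93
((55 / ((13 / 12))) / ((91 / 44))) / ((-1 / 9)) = -261360 / 1183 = -220.93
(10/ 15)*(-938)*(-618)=386456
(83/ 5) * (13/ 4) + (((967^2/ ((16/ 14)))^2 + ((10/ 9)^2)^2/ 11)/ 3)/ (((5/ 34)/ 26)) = 683371673665517711147/ 17321040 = 39453270338589.24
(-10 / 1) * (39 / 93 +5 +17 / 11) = -23750 / 341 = -69.65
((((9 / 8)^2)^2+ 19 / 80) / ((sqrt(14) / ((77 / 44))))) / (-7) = -0.12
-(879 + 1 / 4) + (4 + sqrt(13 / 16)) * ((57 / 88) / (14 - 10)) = -77317 / 88 + 57 * sqrt(13) / 1408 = -878.46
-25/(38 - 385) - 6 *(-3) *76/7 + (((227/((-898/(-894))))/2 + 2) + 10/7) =680380903/2181242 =311.92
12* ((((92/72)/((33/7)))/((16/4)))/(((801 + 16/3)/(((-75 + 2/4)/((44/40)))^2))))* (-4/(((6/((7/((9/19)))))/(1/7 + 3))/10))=-33956429500/23708619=-1432.24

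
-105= -105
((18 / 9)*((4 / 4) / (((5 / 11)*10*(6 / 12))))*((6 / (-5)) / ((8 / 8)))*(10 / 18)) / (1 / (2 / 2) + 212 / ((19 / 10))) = -836 / 160425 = -0.01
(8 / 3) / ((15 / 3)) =8 / 15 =0.53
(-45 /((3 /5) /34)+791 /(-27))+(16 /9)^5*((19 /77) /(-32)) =-11728097351 /4546773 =-2579.43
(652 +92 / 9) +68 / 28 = 41873 / 63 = 664.65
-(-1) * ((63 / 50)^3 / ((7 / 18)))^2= 103355177121 / 3906250000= 26.46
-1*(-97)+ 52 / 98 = 4779 / 49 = 97.53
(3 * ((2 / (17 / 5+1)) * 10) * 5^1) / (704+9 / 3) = 750 / 7777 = 0.10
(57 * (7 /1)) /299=399 /299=1.33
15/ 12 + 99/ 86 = 413/ 172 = 2.40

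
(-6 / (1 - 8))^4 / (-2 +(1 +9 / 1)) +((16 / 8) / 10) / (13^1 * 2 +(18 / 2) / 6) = 49352 / 660275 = 0.07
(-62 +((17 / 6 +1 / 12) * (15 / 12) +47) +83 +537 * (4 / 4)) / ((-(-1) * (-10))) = -5843 / 96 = -60.86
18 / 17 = 1.06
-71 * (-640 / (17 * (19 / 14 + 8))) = 636160 / 2227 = 285.66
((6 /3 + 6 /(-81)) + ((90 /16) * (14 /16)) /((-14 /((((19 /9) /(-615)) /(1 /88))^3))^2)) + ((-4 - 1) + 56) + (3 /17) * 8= 4131821281756986207368453 /76039665706268773621875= 54.34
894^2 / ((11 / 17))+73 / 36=489133235 / 396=1235184.94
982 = 982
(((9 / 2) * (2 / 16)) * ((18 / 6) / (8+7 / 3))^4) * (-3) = -177147 / 14776336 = -0.01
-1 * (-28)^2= -784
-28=-28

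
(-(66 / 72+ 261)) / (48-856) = 3143 / 9696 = 0.32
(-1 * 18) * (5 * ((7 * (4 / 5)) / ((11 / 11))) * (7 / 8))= -441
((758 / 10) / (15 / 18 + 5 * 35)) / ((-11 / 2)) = -4548 / 58025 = -0.08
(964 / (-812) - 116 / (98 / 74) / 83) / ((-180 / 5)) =88163 / 1415316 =0.06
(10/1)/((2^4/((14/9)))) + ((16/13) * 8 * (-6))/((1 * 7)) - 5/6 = -8.30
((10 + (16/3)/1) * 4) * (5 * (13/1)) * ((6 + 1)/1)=83720/3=27906.67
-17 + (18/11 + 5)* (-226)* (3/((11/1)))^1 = -51551/121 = -426.04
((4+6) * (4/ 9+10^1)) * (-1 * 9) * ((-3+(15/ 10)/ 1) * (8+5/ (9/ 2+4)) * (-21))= -4323060/ 17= -254297.65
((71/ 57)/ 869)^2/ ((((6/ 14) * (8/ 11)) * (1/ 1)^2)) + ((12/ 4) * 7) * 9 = 1011741676351/ 5353130376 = 189.00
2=2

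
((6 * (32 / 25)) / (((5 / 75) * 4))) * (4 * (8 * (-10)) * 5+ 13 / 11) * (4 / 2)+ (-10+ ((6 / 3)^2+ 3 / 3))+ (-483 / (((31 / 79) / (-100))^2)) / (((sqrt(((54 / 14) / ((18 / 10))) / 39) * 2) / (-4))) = 267543339.13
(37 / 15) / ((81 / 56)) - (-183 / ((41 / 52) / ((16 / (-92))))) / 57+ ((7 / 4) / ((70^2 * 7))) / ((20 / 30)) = 1.00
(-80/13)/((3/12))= -320/13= -24.62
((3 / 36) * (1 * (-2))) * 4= -2 / 3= -0.67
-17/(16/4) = -17/4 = -4.25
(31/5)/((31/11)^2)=121/155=0.78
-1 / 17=-0.06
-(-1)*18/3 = 6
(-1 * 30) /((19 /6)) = -180 /19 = -9.47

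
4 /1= 4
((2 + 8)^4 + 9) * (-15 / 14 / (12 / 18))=-450405 / 28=-16085.89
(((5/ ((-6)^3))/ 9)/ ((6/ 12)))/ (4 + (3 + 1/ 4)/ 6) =-10/ 8829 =-0.00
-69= -69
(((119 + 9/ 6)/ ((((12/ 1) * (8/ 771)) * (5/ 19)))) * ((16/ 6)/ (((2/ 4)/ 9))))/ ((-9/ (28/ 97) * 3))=-1887.20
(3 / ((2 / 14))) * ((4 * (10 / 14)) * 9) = 540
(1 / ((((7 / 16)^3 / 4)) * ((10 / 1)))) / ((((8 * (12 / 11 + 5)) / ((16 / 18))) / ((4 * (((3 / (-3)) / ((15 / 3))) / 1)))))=-360448 / 5170725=-0.07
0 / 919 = 0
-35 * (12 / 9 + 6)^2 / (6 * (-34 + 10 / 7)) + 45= 168155 / 3078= 54.63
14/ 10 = 1.40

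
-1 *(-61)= 61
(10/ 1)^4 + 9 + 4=10013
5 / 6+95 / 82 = 245 / 123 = 1.99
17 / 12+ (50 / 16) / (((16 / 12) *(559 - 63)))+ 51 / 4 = 14.17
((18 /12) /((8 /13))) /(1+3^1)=39 /64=0.61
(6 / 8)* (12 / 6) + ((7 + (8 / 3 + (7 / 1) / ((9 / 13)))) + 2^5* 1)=959 / 18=53.28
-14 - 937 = -951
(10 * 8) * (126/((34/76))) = 383040/17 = 22531.76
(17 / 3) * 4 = 68 / 3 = 22.67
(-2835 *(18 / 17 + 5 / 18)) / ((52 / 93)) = -11981655 / 1768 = -6776.95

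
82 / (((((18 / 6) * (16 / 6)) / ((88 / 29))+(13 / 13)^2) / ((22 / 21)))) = 4961 / 210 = 23.62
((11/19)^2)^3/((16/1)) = 1771561/752734096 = 0.00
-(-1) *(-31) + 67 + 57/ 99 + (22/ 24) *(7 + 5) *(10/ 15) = 483/ 11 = 43.91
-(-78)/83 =78/83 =0.94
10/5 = 2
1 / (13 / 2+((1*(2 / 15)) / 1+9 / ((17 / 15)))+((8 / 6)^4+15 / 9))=13770 / 267161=0.05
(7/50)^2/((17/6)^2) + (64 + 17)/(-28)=-14618277/5057500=-2.89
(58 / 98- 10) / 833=-461 / 40817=-0.01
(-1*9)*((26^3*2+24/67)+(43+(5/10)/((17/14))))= -360791838/1139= -316761.93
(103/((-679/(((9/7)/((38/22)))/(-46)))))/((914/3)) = 30591/3796867508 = 0.00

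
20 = 20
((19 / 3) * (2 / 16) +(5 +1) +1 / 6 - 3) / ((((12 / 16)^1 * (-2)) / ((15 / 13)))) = -475 / 156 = -3.04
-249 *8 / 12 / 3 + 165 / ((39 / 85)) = 11867 / 39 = 304.28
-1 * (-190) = 190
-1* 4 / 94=-2 / 47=-0.04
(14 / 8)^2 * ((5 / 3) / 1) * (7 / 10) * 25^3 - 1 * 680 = 5294095 / 96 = 55146.82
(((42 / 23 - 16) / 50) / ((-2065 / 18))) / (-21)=-978 / 8311625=-0.00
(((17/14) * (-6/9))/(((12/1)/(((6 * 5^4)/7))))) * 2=-10625/147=-72.28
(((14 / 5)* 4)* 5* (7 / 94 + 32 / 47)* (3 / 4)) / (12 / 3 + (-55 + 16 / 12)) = -4473 / 7003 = -0.64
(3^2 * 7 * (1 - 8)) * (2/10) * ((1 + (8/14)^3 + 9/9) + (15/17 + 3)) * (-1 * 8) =2547936/595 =4282.25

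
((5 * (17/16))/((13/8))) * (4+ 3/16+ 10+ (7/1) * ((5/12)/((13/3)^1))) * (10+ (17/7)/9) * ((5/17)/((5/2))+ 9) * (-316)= -122442469325/85176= -1437523.12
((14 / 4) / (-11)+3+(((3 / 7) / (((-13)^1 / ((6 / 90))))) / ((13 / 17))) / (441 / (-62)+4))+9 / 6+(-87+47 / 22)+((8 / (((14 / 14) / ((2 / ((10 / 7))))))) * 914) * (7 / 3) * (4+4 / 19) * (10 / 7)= 205563023097191 / 1431560130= 143593.71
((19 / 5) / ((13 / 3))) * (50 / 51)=190 / 221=0.86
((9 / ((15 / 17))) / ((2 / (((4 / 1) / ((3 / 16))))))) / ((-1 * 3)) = -544 / 15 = -36.27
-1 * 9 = -9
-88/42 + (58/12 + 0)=115/42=2.74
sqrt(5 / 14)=sqrt(70) / 14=0.60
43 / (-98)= -43 / 98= -0.44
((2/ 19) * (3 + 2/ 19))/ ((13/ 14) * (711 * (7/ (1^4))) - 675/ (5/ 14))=236/ 1972143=0.00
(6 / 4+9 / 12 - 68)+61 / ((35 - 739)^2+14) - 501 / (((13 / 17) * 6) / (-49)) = 5284.67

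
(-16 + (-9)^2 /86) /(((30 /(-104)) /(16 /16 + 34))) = 235690 /129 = 1827.05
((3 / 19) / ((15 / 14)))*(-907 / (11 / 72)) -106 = -1025026 / 1045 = -980.89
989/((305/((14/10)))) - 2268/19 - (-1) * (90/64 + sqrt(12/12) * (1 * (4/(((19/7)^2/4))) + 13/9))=-17409922111/158551200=-109.81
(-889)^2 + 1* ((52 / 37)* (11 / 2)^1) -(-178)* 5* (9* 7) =31316753 / 37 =846398.73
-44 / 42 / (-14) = 11 / 147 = 0.07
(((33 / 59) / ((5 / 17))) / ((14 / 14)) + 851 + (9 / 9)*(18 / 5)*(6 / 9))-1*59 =234909 / 295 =796.30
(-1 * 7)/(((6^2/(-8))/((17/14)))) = 17/9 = 1.89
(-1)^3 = -1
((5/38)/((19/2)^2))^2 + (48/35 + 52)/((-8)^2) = 21970482427/26345693360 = 0.83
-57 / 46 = -1.24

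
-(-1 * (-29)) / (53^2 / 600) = -17400 / 2809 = -6.19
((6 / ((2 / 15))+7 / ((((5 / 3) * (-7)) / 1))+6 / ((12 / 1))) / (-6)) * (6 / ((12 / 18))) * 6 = -4041 / 10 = -404.10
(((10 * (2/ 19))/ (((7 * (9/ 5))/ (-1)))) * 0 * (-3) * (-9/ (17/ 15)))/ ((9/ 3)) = 0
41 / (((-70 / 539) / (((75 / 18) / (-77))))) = 17.08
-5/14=-0.36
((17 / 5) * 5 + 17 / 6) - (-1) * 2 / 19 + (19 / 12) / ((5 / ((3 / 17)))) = 387493 / 19380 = 19.99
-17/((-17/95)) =95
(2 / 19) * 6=0.63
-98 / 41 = -2.39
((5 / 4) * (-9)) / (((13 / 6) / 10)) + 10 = -545 / 13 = -41.92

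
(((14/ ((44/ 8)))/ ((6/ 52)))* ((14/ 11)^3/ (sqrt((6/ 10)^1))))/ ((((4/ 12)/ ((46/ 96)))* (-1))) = -2871596* sqrt(15)/ 131769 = -84.40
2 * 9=18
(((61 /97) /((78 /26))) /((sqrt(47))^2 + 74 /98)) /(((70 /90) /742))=158417 /37830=4.19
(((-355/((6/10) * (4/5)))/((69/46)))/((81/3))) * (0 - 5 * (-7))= -310625/486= -639.15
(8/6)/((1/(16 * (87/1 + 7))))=6016/3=2005.33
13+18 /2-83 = -61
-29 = -29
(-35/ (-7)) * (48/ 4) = 60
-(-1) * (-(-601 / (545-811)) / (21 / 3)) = -601 / 1862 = -0.32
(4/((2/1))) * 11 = 22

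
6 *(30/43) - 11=-293/43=-6.81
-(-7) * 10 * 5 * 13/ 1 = 4550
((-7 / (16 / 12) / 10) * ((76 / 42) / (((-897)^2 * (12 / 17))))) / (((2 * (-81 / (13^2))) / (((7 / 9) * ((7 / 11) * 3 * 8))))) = 15827 / 763569180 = 0.00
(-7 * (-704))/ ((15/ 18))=5913.60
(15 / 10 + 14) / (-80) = -31 / 160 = -0.19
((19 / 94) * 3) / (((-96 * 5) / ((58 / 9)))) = -551 / 67680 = -0.01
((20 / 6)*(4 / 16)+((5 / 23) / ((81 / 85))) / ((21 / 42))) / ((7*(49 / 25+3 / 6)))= 120125 / 1604043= 0.07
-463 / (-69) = 463 / 69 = 6.71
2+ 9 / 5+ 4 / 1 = 39 / 5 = 7.80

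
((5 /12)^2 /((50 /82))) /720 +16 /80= 20777 /103680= 0.20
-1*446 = -446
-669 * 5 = -3345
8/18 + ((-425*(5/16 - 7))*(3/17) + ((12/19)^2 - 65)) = 22738105/51984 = 437.41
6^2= 36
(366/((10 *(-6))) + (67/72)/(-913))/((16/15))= -2005283/350592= -5.72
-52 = -52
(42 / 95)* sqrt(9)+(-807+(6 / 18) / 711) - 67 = -176834137 / 202635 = -872.67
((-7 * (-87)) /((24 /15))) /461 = 3045 /3688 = 0.83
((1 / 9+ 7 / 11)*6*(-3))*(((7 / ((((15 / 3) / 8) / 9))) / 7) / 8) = -1332 / 55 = -24.22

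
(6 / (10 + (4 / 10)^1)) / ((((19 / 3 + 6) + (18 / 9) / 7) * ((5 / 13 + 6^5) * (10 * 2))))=63 / 214317160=0.00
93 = 93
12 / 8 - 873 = -1743 / 2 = -871.50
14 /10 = 7 /5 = 1.40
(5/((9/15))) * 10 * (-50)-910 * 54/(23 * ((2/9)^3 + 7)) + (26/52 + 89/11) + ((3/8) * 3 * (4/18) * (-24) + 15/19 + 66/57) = -4466.87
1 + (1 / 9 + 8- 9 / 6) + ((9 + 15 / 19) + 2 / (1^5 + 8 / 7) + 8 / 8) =33061 / 1710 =19.33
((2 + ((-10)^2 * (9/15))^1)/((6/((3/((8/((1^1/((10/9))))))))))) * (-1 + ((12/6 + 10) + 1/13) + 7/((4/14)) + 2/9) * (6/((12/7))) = 1817809/4160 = 436.97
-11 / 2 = -5.50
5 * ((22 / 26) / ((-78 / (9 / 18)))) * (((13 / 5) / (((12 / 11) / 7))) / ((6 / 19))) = -16093 / 11232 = -1.43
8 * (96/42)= 128/7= 18.29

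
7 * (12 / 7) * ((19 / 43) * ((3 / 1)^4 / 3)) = 6156 / 43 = 143.16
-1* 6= -6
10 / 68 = 0.15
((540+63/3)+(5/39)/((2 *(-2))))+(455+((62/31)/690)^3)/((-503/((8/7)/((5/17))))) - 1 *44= 19301781110488553/37592106142500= 513.45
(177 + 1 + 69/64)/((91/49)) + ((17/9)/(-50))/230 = 96.43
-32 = -32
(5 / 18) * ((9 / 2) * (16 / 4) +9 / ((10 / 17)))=37 / 4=9.25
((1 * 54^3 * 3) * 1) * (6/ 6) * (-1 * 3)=-1417176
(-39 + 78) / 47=39 / 47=0.83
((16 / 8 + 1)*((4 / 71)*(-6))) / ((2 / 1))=-36 / 71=-0.51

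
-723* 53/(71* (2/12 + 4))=-229914/1775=-129.53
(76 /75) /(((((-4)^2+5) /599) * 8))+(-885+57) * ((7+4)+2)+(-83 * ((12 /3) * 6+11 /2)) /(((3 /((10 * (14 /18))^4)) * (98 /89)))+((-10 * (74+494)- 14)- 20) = -18799832750653 /6889050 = -2728944.16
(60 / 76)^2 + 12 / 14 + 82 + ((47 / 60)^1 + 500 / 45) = 43382207 / 454860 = 95.37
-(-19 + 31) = -12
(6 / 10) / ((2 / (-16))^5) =-98304 / 5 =-19660.80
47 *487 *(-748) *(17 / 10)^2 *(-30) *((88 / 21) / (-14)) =-444306693.78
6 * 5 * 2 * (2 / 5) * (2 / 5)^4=384 / 625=0.61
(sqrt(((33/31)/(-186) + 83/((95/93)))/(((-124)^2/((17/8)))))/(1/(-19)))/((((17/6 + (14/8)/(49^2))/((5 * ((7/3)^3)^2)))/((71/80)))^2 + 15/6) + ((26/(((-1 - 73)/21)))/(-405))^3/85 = 753571/10593156864375 - 8208832947066573409 * sqrt(23958319895)/1577747576031430965081800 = -0.81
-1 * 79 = -79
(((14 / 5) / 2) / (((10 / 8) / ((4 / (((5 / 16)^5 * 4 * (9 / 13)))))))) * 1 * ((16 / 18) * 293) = 894661820416 / 6328125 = 141378.66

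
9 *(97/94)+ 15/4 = 2451/188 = 13.04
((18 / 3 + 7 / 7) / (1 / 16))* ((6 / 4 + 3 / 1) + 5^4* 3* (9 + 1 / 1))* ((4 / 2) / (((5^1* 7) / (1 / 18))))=100024 / 15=6668.27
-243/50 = -4.86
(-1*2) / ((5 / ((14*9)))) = -252 / 5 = -50.40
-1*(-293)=293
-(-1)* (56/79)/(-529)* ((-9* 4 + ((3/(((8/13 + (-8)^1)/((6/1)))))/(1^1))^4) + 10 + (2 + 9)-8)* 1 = -5642791/342351872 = -0.02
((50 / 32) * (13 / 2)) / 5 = 65 / 32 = 2.03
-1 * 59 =-59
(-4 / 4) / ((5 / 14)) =-14 / 5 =-2.80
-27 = -27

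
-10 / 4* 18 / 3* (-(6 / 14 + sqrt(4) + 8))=1095 / 7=156.43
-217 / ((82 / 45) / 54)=-263655 / 41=-6430.61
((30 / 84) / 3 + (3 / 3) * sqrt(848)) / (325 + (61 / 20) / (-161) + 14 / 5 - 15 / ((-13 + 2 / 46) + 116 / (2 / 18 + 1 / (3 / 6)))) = 422050 / 1160789529 + 4726960 * sqrt(53) / 386929843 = 0.09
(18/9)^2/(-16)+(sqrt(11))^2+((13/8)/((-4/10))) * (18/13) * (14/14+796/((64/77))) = -688879/128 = -5381.87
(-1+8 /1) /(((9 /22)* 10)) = 77 /45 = 1.71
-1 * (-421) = 421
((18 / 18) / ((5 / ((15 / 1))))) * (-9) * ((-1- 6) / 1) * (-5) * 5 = -4725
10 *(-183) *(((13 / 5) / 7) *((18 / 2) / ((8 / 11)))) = -235521 / 28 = -8411.46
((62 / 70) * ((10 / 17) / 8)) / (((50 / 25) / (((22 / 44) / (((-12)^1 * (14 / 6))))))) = -31 / 53312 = -0.00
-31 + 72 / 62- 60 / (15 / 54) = -7621 / 31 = -245.84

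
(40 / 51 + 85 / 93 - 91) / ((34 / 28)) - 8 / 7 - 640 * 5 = -205365348 / 62713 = -3274.69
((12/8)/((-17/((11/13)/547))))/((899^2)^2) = -33/157924082567495374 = -0.00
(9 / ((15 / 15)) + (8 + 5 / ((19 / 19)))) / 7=22 / 7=3.14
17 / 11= 1.55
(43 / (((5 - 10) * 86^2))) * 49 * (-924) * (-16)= -181104 / 215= -842.34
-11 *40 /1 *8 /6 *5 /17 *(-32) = 281600 /51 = 5521.57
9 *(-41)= -369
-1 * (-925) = 925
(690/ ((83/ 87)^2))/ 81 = 193430/ 20667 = 9.36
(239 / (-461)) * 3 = -717 / 461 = -1.56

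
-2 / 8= -1 / 4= -0.25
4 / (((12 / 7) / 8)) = 56 / 3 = 18.67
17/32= 0.53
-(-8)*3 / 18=4 / 3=1.33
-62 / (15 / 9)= -186 / 5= -37.20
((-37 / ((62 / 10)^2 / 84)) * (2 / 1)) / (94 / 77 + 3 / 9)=-35897400 / 344999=-104.05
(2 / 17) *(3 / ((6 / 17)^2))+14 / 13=305 / 78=3.91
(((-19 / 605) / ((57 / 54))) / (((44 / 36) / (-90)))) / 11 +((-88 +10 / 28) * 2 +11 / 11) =-17841608 / 102487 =-174.09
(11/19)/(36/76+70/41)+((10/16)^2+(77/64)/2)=273501/217472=1.26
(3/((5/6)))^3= 5832/125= 46.66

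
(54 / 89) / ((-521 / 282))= -15228 / 46369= -0.33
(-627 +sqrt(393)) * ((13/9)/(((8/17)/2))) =-46189/12 +221 * sqrt(393)/36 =-3727.38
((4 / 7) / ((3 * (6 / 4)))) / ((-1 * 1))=-8 / 63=-0.13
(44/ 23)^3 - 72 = -790840/ 12167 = -65.00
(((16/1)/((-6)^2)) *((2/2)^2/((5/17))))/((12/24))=136/45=3.02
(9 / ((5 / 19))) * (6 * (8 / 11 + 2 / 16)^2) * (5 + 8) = 7502625 / 3872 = 1937.66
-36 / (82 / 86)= -37.76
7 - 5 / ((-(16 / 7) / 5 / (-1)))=-63 / 16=-3.94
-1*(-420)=420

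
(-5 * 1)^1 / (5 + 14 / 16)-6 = -322 / 47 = -6.85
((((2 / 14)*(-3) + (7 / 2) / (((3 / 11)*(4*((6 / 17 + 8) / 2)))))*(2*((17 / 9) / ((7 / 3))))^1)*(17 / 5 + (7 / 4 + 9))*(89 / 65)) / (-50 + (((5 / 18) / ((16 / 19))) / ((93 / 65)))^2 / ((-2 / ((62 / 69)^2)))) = -21405273703062048 / 100505493864741875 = -0.21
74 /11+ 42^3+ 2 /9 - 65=7328965 /99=74029.95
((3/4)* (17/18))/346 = 17/8304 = 0.00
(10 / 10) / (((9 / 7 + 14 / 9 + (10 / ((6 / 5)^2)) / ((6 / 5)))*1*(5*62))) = 378 / 1011065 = 0.00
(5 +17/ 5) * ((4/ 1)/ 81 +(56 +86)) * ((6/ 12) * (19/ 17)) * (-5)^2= 7651490/ 459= 16669.91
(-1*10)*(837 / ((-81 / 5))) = 1550 / 3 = 516.67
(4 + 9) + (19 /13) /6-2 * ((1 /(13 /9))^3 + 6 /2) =86737 /13182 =6.58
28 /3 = 9.33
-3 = -3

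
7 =7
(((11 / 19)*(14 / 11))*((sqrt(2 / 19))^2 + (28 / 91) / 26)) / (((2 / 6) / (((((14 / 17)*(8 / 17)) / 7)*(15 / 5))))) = 0.04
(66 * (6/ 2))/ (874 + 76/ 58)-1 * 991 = -12574901/ 12692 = -990.77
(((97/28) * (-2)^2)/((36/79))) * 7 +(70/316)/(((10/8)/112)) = 661825/2844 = 232.71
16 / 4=4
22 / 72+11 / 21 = 209 / 252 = 0.83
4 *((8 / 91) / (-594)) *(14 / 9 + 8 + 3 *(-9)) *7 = 2512 / 34749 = 0.07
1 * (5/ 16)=5/ 16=0.31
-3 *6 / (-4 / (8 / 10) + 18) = -18 / 13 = -1.38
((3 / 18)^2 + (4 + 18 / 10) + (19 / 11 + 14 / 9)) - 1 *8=733 / 660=1.11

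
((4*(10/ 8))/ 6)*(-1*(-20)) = 50/ 3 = 16.67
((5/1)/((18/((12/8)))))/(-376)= -5/4512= -0.00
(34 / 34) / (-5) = -1 / 5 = -0.20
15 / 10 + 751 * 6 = 9015 / 2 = 4507.50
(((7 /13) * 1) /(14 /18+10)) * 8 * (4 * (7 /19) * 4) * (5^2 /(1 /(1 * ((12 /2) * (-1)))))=-8467200 /23959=-353.40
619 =619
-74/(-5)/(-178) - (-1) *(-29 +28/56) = -25439/890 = -28.58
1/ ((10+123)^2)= 1/ 17689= 0.00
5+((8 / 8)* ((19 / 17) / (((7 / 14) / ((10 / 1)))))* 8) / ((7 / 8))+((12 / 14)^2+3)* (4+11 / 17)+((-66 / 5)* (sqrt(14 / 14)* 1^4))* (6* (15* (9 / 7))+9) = -5912232 / 4165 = -1419.50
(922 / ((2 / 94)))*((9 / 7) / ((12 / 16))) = 520008 / 7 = 74286.86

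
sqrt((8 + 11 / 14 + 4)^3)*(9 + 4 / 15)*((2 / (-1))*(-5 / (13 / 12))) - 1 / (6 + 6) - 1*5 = -61 / 12 + 49762*sqrt(2506) / 637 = 3905.57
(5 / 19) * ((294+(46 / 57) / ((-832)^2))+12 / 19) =29063024755 / 374839296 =77.53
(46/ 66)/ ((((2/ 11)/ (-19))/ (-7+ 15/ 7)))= 7429/ 21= 353.76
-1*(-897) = 897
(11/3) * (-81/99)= -3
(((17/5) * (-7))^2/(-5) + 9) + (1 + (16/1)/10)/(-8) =-104613/1000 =-104.61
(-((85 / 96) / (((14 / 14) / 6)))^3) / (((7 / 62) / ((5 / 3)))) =-95189375 / 43008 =-2213.29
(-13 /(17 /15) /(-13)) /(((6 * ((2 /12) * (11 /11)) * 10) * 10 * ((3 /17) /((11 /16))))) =11 /320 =0.03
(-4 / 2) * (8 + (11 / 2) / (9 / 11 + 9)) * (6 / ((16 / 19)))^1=-35131 / 288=-121.98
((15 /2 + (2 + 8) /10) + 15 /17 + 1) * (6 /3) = 353 /17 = 20.76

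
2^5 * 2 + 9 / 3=67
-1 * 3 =-3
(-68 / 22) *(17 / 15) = -578 / 165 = -3.50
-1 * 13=-13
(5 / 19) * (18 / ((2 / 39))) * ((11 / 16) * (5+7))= 57915 / 76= 762.04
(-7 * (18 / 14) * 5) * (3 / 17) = -135 / 17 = -7.94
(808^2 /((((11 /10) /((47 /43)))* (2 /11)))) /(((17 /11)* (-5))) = -337530688 /731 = -461738.29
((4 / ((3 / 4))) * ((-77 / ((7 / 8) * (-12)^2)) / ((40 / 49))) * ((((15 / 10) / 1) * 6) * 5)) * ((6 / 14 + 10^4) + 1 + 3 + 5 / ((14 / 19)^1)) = -3597363 / 2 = -1798681.50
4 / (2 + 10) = 1 / 3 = 0.33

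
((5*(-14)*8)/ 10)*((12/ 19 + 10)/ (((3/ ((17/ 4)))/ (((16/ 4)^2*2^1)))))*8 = -12307456/ 57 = -215920.28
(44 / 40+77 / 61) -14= -7099 / 610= -11.64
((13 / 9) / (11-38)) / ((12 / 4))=-13 / 729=-0.02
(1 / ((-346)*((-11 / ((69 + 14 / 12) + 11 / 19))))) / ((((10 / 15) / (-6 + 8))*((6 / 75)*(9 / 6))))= 201625 / 433884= 0.46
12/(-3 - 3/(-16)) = -64/15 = -4.27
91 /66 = 1.38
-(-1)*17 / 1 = 17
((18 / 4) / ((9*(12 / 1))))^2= 1 / 576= 0.00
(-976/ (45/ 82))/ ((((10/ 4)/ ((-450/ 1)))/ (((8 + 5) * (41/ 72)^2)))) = 109308706/ 81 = 1349490.20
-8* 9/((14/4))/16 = -9/7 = -1.29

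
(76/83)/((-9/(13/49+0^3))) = -988/36603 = -0.03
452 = 452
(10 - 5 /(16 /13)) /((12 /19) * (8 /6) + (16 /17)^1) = 30685 /9216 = 3.33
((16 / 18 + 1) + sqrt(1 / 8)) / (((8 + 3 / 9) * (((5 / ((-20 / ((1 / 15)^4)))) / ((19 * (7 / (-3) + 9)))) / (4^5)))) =-5953536000 - 787968000 * sqrt(2) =-7067891032.32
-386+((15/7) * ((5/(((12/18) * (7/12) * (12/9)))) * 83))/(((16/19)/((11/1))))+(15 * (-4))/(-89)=22017.53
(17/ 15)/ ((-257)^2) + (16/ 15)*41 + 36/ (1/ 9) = 364326301/ 990735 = 367.73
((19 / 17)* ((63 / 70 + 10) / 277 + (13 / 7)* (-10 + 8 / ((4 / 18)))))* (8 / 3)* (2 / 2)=1396348 / 9695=144.03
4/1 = 4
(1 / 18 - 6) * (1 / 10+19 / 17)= -2461 / 340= -7.24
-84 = -84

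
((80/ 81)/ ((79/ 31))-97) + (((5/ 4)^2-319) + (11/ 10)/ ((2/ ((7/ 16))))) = -847349057/ 2047680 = -413.81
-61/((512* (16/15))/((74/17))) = -33855/69632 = -0.49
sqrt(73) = 8.54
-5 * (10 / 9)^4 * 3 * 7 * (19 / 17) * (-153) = 6650000 / 243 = 27366.26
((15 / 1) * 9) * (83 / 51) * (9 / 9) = 3735 / 17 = 219.71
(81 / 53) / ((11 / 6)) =486 / 583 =0.83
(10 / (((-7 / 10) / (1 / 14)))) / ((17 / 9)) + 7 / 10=1331 / 8330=0.16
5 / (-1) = -5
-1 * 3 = -3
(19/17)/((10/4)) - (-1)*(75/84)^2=82917/66640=1.24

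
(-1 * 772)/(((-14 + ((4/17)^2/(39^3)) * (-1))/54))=357332673204/120002345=2977.71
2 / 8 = 1 / 4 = 0.25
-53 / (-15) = 53 / 15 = 3.53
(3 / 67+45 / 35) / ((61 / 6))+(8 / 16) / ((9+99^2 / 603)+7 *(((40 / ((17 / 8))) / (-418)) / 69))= 3575420435823 / 23730055699672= 0.15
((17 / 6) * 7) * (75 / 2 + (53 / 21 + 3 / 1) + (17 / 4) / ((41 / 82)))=9197 / 9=1021.89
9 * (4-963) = -8631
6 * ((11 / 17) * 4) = 264 / 17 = 15.53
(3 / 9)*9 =3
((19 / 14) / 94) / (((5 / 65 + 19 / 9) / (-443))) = -984789 / 336896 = -2.92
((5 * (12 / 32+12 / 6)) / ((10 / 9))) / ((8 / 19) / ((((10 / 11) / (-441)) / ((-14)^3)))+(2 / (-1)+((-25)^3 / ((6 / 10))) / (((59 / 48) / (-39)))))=958455 / 124362700384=0.00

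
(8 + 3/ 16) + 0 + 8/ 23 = 3141/ 368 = 8.54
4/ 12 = 1/ 3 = 0.33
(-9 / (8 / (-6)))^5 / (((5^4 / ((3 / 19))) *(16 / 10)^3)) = 43046721 / 49807360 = 0.86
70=70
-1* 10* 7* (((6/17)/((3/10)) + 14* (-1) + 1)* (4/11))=56280/187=300.96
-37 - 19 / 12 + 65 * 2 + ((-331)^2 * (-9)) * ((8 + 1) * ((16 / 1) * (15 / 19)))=-25558369237 / 228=-112098110.69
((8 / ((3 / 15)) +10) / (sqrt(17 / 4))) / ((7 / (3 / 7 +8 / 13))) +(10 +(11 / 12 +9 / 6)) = 16.03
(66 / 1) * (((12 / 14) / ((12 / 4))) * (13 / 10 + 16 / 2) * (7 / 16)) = 3069 / 40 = 76.72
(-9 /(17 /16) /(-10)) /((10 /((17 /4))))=0.36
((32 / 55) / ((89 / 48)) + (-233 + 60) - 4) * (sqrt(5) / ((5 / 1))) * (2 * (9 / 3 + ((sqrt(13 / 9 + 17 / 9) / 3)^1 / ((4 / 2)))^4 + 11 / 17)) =-52243592581 * sqrt(5) / 202212450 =-577.71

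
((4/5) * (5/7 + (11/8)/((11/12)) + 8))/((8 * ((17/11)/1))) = 1573/2380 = 0.66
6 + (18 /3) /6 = 7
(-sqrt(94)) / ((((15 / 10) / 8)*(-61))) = 16*sqrt(94) / 183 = 0.85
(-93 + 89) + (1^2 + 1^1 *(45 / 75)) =-12 / 5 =-2.40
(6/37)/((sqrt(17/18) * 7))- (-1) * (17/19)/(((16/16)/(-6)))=-102/19 + 18 * sqrt(34)/4403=-5.34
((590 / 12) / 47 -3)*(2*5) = -2755 / 141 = -19.54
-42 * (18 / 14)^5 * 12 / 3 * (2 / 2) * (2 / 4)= -708588 / 2401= -295.12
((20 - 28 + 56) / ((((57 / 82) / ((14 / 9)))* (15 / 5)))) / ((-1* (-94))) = 9184 / 24111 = 0.38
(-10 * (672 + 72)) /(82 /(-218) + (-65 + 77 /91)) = 10542480 /91439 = 115.30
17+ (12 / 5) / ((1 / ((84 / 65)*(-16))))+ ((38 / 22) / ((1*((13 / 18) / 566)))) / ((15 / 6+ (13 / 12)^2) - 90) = -2146724023 / 44440825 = -48.31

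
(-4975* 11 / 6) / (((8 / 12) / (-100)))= 1368125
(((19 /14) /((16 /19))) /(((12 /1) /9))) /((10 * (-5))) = -1083 /44800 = -0.02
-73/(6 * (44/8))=-73/33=-2.21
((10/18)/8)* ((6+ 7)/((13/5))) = 25/72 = 0.35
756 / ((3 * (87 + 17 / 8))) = 2.83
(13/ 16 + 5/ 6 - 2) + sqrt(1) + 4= 223/ 48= 4.65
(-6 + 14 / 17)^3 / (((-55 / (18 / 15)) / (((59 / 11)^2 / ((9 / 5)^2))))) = 3564544 / 132651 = 26.87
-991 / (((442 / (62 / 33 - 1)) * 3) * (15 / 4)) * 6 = -114956 / 109395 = -1.05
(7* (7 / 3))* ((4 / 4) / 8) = 49 / 24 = 2.04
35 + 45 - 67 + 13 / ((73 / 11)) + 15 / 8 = 9831 / 584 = 16.83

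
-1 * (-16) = 16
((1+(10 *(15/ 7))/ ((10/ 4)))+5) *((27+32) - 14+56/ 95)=441762/ 665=664.30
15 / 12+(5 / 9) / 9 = 425 / 324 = 1.31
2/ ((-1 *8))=-1/ 4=-0.25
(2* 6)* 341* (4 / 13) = 16368 / 13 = 1259.08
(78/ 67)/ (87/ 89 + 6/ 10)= 0.74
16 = 16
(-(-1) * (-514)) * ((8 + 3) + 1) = -6168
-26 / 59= -0.44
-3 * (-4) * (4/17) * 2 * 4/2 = 192/17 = 11.29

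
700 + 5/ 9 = 6305/ 9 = 700.56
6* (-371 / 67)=-2226 / 67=-33.22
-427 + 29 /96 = -40963 /96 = -426.70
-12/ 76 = -3/ 19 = -0.16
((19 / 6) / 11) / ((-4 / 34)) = -323 / 132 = -2.45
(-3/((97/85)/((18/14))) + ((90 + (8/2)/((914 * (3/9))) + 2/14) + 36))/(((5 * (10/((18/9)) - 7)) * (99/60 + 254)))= -10885076/226654177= -0.05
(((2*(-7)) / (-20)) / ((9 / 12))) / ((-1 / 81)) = -378 / 5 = -75.60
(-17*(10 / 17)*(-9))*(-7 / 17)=-630 / 17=-37.06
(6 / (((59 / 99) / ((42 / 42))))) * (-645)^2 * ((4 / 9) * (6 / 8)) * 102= 8402040900 / 59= 142407472.88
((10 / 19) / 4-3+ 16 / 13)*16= -6472 / 247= -26.20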